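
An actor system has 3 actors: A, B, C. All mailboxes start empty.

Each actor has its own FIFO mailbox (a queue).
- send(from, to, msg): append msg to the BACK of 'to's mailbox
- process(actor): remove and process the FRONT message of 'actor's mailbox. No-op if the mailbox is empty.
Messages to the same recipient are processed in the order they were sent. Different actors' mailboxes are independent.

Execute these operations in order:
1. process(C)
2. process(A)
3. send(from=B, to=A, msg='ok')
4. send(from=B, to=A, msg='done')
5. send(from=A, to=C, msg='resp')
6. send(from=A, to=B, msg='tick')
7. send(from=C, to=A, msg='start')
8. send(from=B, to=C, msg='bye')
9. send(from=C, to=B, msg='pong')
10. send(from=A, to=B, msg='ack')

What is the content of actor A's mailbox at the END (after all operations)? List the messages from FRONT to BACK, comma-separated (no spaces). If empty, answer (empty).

After 1 (process(C)): A:[] B:[] C:[]
After 2 (process(A)): A:[] B:[] C:[]
After 3 (send(from=B, to=A, msg='ok')): A:[ok] B:[] C:[]
After 4 (send(from=B, to=A, msg='done')): A:[ok,done] B:[] C:[]
After 5 (send(from=A, to=C, msg='resp')): A:[ok,done] B:[] C:[resp]
After 6 (send(from=A, to=B, msg='tick')): A:[ok,done] B:[tick] C:[resp]
After 7 (send(from=C, to=A, msg='start')): A:[ok,done,start] B:[tick] C:[resp]
After 8 (send(from=B, to=C, msg='bye')): A:[ok,done,start] B:[tick] C:[resp,bye]
After 9 (send(from=C, to=B, msg='pong')): A:[ok,done,start] B:[tick,pong] C:[resp,bye]
After 10 (send(from=A, to=B, msg='ack')): A:[ok,done,start] B:[tick,pong,ack] C:[resp,bye]

Answer: ok,done,start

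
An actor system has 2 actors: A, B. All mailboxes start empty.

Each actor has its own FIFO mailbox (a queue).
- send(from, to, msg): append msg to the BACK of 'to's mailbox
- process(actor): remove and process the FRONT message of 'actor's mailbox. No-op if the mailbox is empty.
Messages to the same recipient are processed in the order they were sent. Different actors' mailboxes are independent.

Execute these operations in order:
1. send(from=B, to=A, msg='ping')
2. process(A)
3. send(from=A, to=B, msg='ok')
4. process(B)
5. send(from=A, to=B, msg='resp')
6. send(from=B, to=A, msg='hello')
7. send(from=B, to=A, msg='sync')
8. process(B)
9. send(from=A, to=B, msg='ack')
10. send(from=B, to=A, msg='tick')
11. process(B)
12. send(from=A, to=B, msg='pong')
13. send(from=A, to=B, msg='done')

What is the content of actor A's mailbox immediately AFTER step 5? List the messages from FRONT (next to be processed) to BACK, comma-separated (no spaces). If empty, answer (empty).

After 1 (send(from=B, to=A, msg='ping')): A:[ping] B:[]
After 2 (process(A)): A:[] B:[]
After 3 (send(from=A, to=B, msg='ok')): A:[] B:[ok]
After 4 (process(B)): A:[] B:[]
After 5 (send(from=A, to=B, msg='resp')): A:[] B:[resp]

(empty)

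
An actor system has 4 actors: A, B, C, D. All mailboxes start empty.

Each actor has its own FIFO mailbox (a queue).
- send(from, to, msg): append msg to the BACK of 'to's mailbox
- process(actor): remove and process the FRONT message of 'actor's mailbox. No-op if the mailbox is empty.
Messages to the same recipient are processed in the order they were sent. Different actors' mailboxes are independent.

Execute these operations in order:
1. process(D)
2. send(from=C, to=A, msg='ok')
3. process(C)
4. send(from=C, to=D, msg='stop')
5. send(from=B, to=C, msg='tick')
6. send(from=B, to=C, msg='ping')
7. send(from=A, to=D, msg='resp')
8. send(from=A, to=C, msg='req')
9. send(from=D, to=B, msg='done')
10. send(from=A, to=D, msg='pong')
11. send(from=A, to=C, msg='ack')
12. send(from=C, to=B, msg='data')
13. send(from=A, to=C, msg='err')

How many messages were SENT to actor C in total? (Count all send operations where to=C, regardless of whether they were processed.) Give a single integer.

After 1 (process(D)): A:[] B:[] C:[] D:[]
After 2 (send(from=C, to=A, msg='ok')): A:[ok] B:[] C:[] D:[]
After 3 (process(C)): A:[ok] B:[] C:[] D:[]
After 4 (send(from=C, to=D, msg='stop')): A:[ok] B:[] C:[] D:[stop]
After 5 (send(from=B, to=C, msg='tick')): A:[ok] B:[] C:[tick] D:[stop]
After 6 (send(from=B, to=C, msg='ping')): A:[ok] B:[] C:[tick,ping] D:[stop]
After 7 (send(from=A, to=D, msg='resp')): A:[ok] B:[] C:[tick,ping] D:[stop,resp]
After 8 (send(from=A, to=C, msg='req')): A:[ok] B:[] C:[tick,ping,req] D:[stop,resp]
After 9 (send(from=D, to=B, msg='done')): A:[ok] B:[done] C:[tick,ping,req] D:[stop,resp]
After 10 (send(from=A, to=D, msg='pong')): A:[ok] B:[done] C:[tick,ping,req] D:[stop,resp,pong]
After 11 (send(from=A, to=C, msg='ack')): A:[ok] B:[done] C:[tick,ping,req,ack] D:[stop,resp,pong]
After 12 (send(from=C, to=B, msg='data')): A:[ok] B:[done,data] C:[tick,ping,req,ack] D:[stop,resp,pong]
After 13 (send(from=A, to=C, msg='err')): A:[ok] B:[done,data] C:[tick,ping,req,ack,err] D:[stop,resp,pong]

Answer: 5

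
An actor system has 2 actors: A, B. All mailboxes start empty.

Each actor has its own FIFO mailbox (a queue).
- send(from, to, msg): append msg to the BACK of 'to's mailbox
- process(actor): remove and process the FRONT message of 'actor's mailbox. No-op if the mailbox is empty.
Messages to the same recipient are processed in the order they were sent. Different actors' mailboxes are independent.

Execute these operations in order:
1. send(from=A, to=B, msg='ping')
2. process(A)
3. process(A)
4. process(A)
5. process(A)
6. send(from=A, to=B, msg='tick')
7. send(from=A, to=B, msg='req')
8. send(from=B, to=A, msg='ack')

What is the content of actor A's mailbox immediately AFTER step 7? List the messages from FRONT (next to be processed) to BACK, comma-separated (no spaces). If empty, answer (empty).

After 1 (send(from=A, to=B, msg='ping')): A:[] B:[ping]
After 2 (process(A)): A:[] B:[ping]
After 3 (process(A)): A:[] B:[ping]
After 4 (process(A)): A:[] B:[ping]
After 5 (process(A)): A:[] B:[ping]
After 6 (send(from=A, to=B, msg='tick')): A:[] B:[ping,tick]
After 7 (send(from=A, to=B, msg='req')): A:[] B:[ping,tick,req]

(empty)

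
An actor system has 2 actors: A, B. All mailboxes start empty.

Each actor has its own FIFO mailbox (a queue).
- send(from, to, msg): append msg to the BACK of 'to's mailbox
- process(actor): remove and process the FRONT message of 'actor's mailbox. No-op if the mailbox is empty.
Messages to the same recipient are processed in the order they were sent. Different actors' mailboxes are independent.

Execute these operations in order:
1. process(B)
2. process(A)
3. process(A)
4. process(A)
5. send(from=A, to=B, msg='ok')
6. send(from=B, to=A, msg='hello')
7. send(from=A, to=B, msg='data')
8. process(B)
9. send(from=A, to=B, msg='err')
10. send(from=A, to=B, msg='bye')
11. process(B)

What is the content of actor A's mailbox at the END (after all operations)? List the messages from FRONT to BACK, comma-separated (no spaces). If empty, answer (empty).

Answer: hello

Derivation:
After 1 (process(B)): A:[] B:[]
After 2 (process(A)): A:[] B:[]
After 3 (process(A)): A:[] B:[]
After 4 (process(A)): A:[] B:[]
After 5 (send(from=A, to=B, msg='ok')): A:[] B:[ok]
After 6 (send(from=B, to=A, msg='hello')): A:[hello] B:[ok]
After 7 (send(from=A, to=B, msg='data')): A:[hello] B:[ok,data]
After 8 (process(B)): A:[hello] B:[data]
After 9 (send(from=A, to=B, msg='err')): A:[hello] B:[data,err]
After 10 (send(from=A, to=B, msg='bye')): A:[hello] B:[data,err,bye]
After 11 (process(B)): A:[hello] B:[err,bye]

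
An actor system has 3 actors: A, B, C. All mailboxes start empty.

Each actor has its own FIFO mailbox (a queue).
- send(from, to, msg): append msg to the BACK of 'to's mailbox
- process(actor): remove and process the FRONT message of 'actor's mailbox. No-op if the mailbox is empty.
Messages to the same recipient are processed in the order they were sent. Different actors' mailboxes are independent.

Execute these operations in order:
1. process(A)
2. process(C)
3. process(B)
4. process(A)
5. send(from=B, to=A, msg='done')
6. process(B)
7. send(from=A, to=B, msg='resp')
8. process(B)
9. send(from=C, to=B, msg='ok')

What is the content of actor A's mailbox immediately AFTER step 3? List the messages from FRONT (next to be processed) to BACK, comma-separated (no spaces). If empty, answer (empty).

After 1 (process(A)): A:[] B:[] C:[]
After 2 (process(C)): A:[] B:[] C:[]
After 3 (process(B)): A:[] B:[] C:[]

(empty)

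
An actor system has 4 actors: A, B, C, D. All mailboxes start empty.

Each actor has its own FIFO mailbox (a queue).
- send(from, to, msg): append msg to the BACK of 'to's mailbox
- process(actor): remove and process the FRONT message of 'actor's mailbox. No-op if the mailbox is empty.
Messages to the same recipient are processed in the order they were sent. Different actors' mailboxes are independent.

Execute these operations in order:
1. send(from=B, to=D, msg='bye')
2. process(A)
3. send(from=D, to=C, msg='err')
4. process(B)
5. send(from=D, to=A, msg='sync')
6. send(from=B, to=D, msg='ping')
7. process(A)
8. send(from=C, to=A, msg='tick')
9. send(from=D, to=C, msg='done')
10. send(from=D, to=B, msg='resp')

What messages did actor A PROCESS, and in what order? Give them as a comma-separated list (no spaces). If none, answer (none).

Answer: sync

Derivation:
After 1 (send(from=B, to=D, msg='bye')): A:[] B:[] C:[] D:[bye]
After 2 (process(A)): A:[] B:[] C:[] D:[bye]
After 3 (send(from=D, to=C, msg='err')): A:[] B:[] C:[err] D:[bye]
After 4 (process(B)): A:[] B:[] C:[err] D:[bye]
After 5 (send(from=D, to=A, msg='sync')): A:[sync] B:[] C:[err] D:[bye]
After 6 (send(from=B, to=D, msg='ping')): A:[sync] B:[] C:[err] D:[bye,ping]
After 7 (process(A)): A:[] B:[] C:[err] D:[bye,ping]
After 8 (send(from=C, to=A, msg='tick')): A:[tick] B:[] C:[err] D:[bye,ping]
After 9 (send(from=D, to=C, msg='done')): A:[tick] B:[] C:[err,done] D:[bye,ping]
After 10 (send(from=D, to=B, msg='resp')): A:[tick] B:[resp] C:[err,done] D:[bye,ping]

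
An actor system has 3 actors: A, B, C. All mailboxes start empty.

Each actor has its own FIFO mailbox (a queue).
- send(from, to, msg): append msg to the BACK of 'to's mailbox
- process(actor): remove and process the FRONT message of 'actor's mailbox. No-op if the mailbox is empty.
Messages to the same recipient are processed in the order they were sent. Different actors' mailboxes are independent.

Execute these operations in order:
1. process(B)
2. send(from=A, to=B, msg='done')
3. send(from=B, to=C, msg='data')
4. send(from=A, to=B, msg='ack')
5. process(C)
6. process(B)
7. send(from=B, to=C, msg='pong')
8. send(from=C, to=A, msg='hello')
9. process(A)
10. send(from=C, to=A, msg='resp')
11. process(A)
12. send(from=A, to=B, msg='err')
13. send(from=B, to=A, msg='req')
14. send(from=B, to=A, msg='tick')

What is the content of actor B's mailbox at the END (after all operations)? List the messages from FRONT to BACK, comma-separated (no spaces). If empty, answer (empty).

Answer: ack,err

Derivation:
After 1 (process(B)): A:[] B:[] C:[]
After 2 (send(from=A, to=B, msg='done')): A:[] B:[done] C:[]
After 3 (send(from=B, to=C, msg='data')): A:[] B:[done] C:[data]
After 4 (send(from=A, to=B, msg='ack')): A:[] B:[done,ack] C:[data]
After 5 (process(C)): A:[] B:[done,ack] C:[]
After 6 (process(B)): A:[] B:[ack] C:[]
After 7 (send(from=B, to=C, msg='pong')): A:[] B:[ack] C:[pong]
After 8 (send(from=C, to=A, msg='hello')): A:[hello] B:[ack] C:[pong]
After 9 (process(A)): A:[] B:[ack] C:[pong]
After 10 (send(from=C, to=A, msg='resp')): A:[resp] B:[ack] C:[pong]
After 11 (process(A)): A:[] B:[ack] C:[pong]
After 12 (send(from=A, to=B, msg='err')): A:[] B:[ack,err] C:[pong]
After 13 (send(from=B, to=A, msg='req')): A:[req] B:[ack,err] C:[pong]
After 14 (send(from=B, to=A, msg='tick')): A:[req,tick] B:[ack,err] C:[pong]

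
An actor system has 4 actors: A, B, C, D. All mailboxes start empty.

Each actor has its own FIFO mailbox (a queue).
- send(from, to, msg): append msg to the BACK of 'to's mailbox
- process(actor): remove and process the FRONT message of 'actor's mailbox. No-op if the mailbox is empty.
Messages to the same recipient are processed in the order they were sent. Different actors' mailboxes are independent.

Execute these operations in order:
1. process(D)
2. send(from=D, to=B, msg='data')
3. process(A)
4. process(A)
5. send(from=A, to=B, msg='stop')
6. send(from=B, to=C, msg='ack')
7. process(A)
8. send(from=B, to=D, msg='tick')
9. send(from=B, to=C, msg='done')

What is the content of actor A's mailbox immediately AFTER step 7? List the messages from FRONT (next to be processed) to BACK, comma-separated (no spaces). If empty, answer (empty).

After 1 (process(D)): A:[] B:[] C:[] D:[]
After 2 (send(from=D, to=B, msg='data')): A:[] B:[data] C:[] D:[]
After 3 (process(A)): A:[] B:[data] C:[] D:[]
After 4 (process(A)): A:[] B:[data] C:[] D:[]
After 5 (send(from=A, to=B, msg='stop')): A:[] B:[data,stop] C:[] D:[]
After 6 (send(from=B, to=C, msg='ack')): A:[] B:[data,stop] C:[ack] D:[]
After 7 (process(A)): A:[] B:[data,stop] C:[ack] D:[]

(empty)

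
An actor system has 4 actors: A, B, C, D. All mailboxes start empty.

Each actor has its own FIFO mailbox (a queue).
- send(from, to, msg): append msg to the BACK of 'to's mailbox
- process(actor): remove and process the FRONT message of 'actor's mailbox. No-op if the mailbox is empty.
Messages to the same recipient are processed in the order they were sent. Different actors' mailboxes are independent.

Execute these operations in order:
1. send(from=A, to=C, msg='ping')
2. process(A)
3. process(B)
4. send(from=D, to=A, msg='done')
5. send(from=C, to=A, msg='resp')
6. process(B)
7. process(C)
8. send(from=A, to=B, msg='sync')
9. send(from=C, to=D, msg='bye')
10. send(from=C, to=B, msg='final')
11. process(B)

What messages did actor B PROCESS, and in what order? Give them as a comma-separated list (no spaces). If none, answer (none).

Answer: sync

Derivation:
After 1 (send(from=A, to=C, msg='ping')): A:[] B:[] C:[ping] D:[]
After 2 (process(A)): A:[] B:[] C:[ping] D:[]
After 3 (process(B)): A:[] B:[] C:[ping] D:[]
After 4 (send(from=D, to=A, msg='done')): A:[done] B:[] C:[ping] D:[]
After 5 (send(from=C, to=A, msg='resp')): A:[done,resp] B:[] C:[ping] D:[]
After 6 (process(B)): A:[done,resp] B:[] C:[ping] D:[]
After 7 (process(C)): A:[done,resp] B:[] C:[] D:[]
After 8 (send(from=A, to=B, msg='sync')): A:[done,resp] B:[sync] C:[] D:[]
After 9 (send(from=C, to=D, msg='bye')): A:[done,resp] B:[sync] C:[] D:[bye]
After 10 (send(from=C, to=B, msg='final')): A:[done,resp] B:[sync,final] C:[] D:[bye]
After 11 (process(B)): A:[done,resp] B:[final] C:[] D:[bye]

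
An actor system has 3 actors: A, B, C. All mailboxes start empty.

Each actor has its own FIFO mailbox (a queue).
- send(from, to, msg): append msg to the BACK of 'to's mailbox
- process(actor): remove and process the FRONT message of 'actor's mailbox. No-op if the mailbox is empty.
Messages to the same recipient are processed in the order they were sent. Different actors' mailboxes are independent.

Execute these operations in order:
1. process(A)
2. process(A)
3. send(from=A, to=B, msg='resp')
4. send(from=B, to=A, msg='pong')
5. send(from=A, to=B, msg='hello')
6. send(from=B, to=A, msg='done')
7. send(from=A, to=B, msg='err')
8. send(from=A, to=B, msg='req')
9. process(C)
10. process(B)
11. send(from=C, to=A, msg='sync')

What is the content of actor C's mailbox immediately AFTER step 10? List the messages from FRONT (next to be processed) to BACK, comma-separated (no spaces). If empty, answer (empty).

After 1 (process(A)): A:[] B:[] C:[]
After 2 (process(A)): A:[] B:[] C:[]
After 3 (send(from=A, to=B, msg='resp')): A:[] B:[resp] C:[]
After 4 (send(from=B, to=A, msg='pong')): A:[pong] B:[resp] C:[]
After 5 (send(from=A, to=B, msg='hello')): A:[pong] B:[resp,hello] C:[]
After 6 (send(from=B, to=A, msg='done')): A:[pong,done] B:[resp,hello] C:[]
After 7 (send(from=A, to=B, msg='err')): A:[pong,done] B:[resp,hello,err] C:[]
After 8 (send(from=A, to=B, msg='req')): A:[pong,done] B:[resp,hello,err,req] C:[]
After 9 (process(C)): A:[pong,done] B:[resp,hello,err,req] C:[]
After 10 (process(B)): A:[pong,done] B:[hello,err,req] C:[]

(empty)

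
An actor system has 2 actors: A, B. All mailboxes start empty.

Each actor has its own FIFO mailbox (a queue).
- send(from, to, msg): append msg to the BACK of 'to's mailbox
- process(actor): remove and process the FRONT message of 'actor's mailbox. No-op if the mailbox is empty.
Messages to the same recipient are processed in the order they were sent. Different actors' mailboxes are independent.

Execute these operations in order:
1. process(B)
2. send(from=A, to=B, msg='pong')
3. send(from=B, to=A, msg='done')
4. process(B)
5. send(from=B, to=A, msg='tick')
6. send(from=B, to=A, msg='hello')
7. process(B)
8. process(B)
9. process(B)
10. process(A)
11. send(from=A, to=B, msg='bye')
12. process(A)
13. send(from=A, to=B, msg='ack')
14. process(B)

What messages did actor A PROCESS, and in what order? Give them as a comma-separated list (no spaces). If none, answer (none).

After 1 (process(B)): A:[] B:[]
After 2 (send(from=A, to=B, msg='pong')): A:[] B:[pong]
After 3 (send(from=B, to=A, msg='done')): A:[done] B:[pong]
After 4 (process(B)): A:[done] B:[]
After 5 (send(from=B, to=A, msg='tick')): A:[done,tick] B:[]
After 6 (send(from=B, to=A, msg='hello')): A:[done,tick,hello] B:[]
After 7 (process(B)): A:[done,tick,hello] B:[]
After 8 (process(B)): A:[done,tick,hello] B:[]
After 9 (process(B)): A:[done,tick,hello] B:[]
After 10 (process(A)): A:[tick,hello] B:[]
After 11 (send(from=A, to=B, msg='bye')): A:[tick,hello] B:[bye]
After 12 (process(A)): A:[hello] B:[bye]
After 13 (send(from=A, to=B, msg='ack')): A:[hello] B:[bye,ack]
After 14 (process(B)): A:[hello] B:[ack]

Answer: done,tick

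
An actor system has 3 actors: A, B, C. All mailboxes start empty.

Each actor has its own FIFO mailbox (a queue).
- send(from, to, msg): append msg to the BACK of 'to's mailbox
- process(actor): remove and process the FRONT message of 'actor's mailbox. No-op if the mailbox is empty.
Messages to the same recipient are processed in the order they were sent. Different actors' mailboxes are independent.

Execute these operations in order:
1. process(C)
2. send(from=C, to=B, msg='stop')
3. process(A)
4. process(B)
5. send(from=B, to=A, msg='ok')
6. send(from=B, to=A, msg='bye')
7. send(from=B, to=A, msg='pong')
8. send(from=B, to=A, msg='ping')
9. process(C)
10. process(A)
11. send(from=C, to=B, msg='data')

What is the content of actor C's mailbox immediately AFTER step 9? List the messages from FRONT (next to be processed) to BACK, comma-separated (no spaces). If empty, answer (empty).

After 1 (process(C)): A:[] B:[] C:[]
After 2 (send(from=C, to=B, msg='stop')): A:[] B:[stop] C:[]
After 3 (process(A)): A:[] B:[stop] C:[]
After 4 (process(B)): A:[] B:[] C:[]
After 5 (send(from=B, to=A, msg='ok')): A:[ok] B:[] C:[]
After 6 (send(from=B, to=A, msg='bye')): A:[ok,bye] B:[] C:[]
After 7 (send(from=B, to=A, msg='pong')): A:[ok,bye,pong] B:[] C:[]
After 8 (send(from=B, to=A, msg='ping')): A:[ok,bye,pong,ping] B:[] C:[]
After 9 (process(C)): A:[ok,bye,pong,ping] B:[] C:[]

(empty)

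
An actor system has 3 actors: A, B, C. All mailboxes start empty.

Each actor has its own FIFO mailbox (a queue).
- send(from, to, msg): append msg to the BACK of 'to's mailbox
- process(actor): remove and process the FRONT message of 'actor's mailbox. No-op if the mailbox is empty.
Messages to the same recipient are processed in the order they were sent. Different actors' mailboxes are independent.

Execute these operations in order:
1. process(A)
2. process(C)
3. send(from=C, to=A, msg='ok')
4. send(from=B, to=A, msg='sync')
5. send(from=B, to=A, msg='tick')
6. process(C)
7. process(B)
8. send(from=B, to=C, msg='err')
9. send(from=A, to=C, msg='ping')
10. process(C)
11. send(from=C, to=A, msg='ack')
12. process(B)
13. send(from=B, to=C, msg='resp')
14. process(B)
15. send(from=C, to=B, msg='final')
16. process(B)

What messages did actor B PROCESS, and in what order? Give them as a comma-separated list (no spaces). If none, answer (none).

After 1 (process(A)): A:[] B:[] C:[]
After 2 (process(C)): A:[] B:[] C:[]
After 3 (send(from=C, to=A, msg='ok')): A:[ok] B:[] C:[]
After 4 (send(from=B, to=A, msg='sync')): A:[ok,sync] B:[] C:[]
After 5 (send(from=B, to=A, msg='tick')): A:[ok,sync,tick] B:[] C:[]
After 6 (process(C)): A:[ok,sync,tick] B:[] C:[]
After 7 (process(B)): A:[ok,sync,tick] B:[] C:[]
After 8 (send(from=B, to=C, msg='err')): A:[ok,sync,tick] B:[] C:[err]
After 9 (send(from=A, to=C, msg='ping')): A:[ok,sync,tick] B:[] C:[err,ping]
After 10 (process(C)): A:[ok,sync,tick] B:[] C:[ping]
After 11 (send(from=C, to=A, msg='ack')): A:[ok,sync,tick,ack] B:[] C:[ping]
After 12 (process(B)): A:[ok,sync,tick,ack] B:[] C:[ping]
After 13 (send(from=B, to=C, msg='resp')): A:[ok,sync,tick,ack] B:[] C:[ping,resp]
After 14 (process(B)): A:[ok,sync,tick,ack] B:[] C:[ping,resp]
After 15 (send(from=C, to=B, msg='final')): A:[ok,sync,tick,ack] B:[final] C:[ping,resp]
After 16 (process(B)): A:[ok,sync,tick,ack] B:[] C:[ping,resp]

Answer: final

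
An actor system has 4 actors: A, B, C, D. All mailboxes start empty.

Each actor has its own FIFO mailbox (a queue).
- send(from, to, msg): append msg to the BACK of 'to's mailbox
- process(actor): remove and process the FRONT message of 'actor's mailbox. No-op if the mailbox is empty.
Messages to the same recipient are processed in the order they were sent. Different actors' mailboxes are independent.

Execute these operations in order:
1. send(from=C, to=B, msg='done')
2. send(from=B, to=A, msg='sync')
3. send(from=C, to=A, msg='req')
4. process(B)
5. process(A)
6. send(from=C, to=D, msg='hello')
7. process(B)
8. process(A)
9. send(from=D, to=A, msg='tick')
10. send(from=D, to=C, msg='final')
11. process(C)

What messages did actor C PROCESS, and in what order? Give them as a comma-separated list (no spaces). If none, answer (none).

After 1 (send(from=C, to=B, msg='done')): A:[] B:[done] C:[] D:[]
After 2 (send(from=B, to=A, msg='sync')): A:[sync] B:[done] C:[] D:[]
After 3 (send(from=C, to=A, msg='req')): A:[sync,req] B:[done] C:[] D:[]
After 4 (process(B)): A:[sync,req] B:[] C:[] D:[]
After 5 (process(A)): A:[req] B:[] C:[] D:[]
After 6 (send(from=C, to=D, msg='hello')): A:[req] B:[] C:[] D:[hello]
After 7 (process(B)): A:[req] B:[] C:[] D:[hello]
After 8 (process(A)): A:[] B:[] C:[] D:[hello]
After 9 (send(from=D, to=A, msg='tick')): A:[tick] B:[] C:[] D:[hello]
After 10 (send(from=D, to=C, msg='final')): A:[tick] B:[] C:[final] D:[hello]
After 11 (process(C)): A:[tick] B:[] C:[] D:[hello]

Answer: final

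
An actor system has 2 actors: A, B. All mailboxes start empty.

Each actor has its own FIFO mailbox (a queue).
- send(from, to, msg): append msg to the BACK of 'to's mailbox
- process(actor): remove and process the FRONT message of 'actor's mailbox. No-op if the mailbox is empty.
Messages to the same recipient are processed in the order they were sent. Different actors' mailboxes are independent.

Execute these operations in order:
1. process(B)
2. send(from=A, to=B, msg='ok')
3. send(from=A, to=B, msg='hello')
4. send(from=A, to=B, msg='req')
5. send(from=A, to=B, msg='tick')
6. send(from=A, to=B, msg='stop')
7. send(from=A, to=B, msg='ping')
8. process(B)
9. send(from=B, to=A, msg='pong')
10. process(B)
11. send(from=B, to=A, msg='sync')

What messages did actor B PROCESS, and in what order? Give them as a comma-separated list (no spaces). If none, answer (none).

After 1 (process(B)): A:[] B:[]
After 2 (send(from=A, to=B, msg='ok')): A:[] B:[ok]
After 3 (send(from=A, to=B, msg='hello')): A:[] B:[ok,hello]
After 4 (send(from=A, to=B, msg='req')): A:[] B:[ok,hello,req]
After 5 (send(from=A, to=B, msg='tick')): A:[] B:[ok,hello,req,tick]
After 6 (send(from=A, to=B, msg='stop')): A:[] B:[ok,hello,req,tick,stop]
After 7 (send(from=A, to=B, msg='ping')): A:[] B:[ok,hello,req,tick,stop,ping]
After 8 (process(B)): A:[] B:[hello,req,tick,stop,ping]
After 9 (send(from=B, to=A, msg='pong')): A:[pong] B:[hello,req,tick,stop,ping]
After 10 (process(B)): A:[pong] B:[req,tick,stop,ping]
After 11 (send(from=B, to=A, msg='sync')): A:[pong,sync] B:[req,tick,stop,ping]

Answer: ok,hello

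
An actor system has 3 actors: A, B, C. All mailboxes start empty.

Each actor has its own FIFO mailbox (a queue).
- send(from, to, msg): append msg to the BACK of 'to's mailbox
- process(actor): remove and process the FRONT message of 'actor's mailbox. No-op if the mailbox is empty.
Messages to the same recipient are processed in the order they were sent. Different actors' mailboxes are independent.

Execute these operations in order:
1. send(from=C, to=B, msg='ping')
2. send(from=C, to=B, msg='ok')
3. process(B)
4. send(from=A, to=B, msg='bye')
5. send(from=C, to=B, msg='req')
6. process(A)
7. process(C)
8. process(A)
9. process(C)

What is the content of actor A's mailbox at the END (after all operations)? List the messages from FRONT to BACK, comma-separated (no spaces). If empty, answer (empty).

Answer: (empty)

Derivation:
After 1 (send(from=C, to=B, msg='ping')): A:[] B:[ping] C:[]
After 2 (send(from=C, to=B, msg='ok')): A:[] B:[ping,ok] C:[]
After 3 (process(B)): A:[] B:[ok] C:[]
After 4 (send(from=A, to=B, msg='bye')): A:[] B:[ok,bye] C:[]
After 5 (send(from=C, to=B, msg='req')): A:[] B:[ok,bye,req] C:[]
After 6 (process(A)): A:[] B:[ok,bye,req] C:[]
After 7 (process(C)): A:[] B:[ok,bye,req] C:[]
After 8 (process(A)): A:[] B:[ok,bye,req] C:[]
After 9 (process(C)): A:[] B:[ok,bye,req] C:[]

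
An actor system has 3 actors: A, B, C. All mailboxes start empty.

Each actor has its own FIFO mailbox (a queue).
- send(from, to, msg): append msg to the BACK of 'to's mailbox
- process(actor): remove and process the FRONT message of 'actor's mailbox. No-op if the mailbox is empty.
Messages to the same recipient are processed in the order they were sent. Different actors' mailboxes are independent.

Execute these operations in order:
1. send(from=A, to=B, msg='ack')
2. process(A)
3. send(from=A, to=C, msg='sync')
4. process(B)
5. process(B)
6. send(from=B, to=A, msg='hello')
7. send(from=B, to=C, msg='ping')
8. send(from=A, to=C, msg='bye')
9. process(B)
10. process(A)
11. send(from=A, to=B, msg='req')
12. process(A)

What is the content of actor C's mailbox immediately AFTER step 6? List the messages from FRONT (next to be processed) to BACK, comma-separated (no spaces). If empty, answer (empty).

After 1 (send(from=A, to=B, msg='ack')): A:[] B:[ack] C:[]
After 2 (process(A)): A:[] B:[ack] C:[]
After 3 (send(from=A, to=C, msg='sync')): A:[] B:[ack] C:[sync]
After 4 (process(B)): A:[] B:[] C:[sync]
After 5 (process(B)): A:[] B:[] C:[sync]
After 6 (send(from=B, to=A, msg='hello')): A:[hello] B:[] C:[sync]

sync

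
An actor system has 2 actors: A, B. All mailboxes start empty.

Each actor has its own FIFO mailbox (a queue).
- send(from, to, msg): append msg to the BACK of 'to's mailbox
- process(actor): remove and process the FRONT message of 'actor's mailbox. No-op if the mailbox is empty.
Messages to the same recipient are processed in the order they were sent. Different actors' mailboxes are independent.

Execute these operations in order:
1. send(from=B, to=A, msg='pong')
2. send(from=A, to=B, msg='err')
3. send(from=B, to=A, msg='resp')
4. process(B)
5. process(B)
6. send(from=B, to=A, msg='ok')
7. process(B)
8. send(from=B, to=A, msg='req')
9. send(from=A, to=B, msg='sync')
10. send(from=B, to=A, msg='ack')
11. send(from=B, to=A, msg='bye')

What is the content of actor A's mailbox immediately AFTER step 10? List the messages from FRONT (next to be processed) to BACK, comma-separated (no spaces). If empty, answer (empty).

After 1 (send(from=B, to=A, msg='pong')): A:[pong] B:[]
After 2 (send(from=A, to=B, msg='err')): A:[pong] B:[err]
After 3 (send(from=B, to=A, msg='resp')): A:[pong,resp] B:[err]
After 4 (process(B)): A:[pong,resp] B:[]
After 5 (process(B)): A:[pong,resp] B:[]
After 6 (send(from=B, to=A, msg='ok')): A:[pong,resp,ok] B:[]
After 7 (process(B)): A:[pong,resp,ok] B:[]
After 8 (send(from=B, to=A, msg='req')): A:[pong,resp,ok,req] B:[]
After 9 (send(from=A, to=B, msg='sync')): A:[pong,resp,ok,req] B:[sync]
After 10 (send(from=B, to=A, msg='ack')): A:[pong,resp,ok,req,ack] B:[sync]

pong,resp,ok,req,ack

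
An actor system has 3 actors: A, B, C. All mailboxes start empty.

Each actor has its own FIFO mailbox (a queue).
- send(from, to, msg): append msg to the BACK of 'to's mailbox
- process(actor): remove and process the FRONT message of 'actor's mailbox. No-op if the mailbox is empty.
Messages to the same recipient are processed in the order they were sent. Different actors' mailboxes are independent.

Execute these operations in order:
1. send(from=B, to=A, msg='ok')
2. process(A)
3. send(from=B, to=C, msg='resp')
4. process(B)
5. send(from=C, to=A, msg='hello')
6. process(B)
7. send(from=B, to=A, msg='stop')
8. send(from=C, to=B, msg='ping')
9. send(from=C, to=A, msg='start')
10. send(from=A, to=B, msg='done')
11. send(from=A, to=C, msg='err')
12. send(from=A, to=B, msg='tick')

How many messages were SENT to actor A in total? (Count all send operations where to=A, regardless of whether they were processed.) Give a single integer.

Answer: 4

Derivation:
After 1 (send(from=B, to=A, msg='ok')): A:[ok] B:[] C:[]
After 2 (process(A)): A:[] B:[] C:[]
After 3 (send(from=B, to=C, msg='resp')): A:[] B:[] C:[resp]
After 4 (process(B)): A:[] B:[] C:[resp]
After 5 (send(from=C, to=A, msg='hello')): A:[hello] B:[] C:[resp]
After 6 (process(B)): A:[hello] B:[] C:[resp]
After 7 (send(from=B, to=A, msg='stop')): A:[hello,stop] B:[] C:[resp]
After 8 (send(from=C, to=B, msg='ping')): A:[hello,stop] B:[ping] C:[resp]
After 9 (send(from=C, to=A, msg='start')): A:[hello,stop,start] B:[ping] C:[resp]
After 10 (send(from=A, to=B, msg='done')): A:[hello,stop,start] B:[ping,done] C:[resp]
After 11 (send(from=A, to=C, msg='err')): A:[hello,stop,start] B:[ping,done] C:[resp,err]
After 12 (send(from=A, to=B, msg='tick')): A:[hello,stop,start] B:[ping,done,tick] C:[resp,err]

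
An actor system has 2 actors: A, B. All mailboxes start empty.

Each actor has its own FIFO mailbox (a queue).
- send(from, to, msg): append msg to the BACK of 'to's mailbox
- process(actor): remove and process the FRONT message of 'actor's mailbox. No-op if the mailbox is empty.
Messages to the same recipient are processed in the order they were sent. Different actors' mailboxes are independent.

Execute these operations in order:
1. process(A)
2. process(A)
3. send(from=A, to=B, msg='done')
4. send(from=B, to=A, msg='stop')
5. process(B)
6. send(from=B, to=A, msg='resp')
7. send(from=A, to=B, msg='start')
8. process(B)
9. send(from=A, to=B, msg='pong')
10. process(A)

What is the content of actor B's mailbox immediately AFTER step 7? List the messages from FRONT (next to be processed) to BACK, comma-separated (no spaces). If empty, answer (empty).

After 1 (process(A)): A:[] B:[]
After 2 (process(A)): A:[] B:[]
After 3 (send(from=A, to=B, msg='done')): A:[] B:[done]
After 4 (send(from=B, to=A, msg='stop')): A:[stop] B:[done]
After 5 (process(B)): A:[stop] B:[]
After 6 (send(from=B, to=A, msg='resp')): A:[stop,resp] B:[]
After 7 (send(from=A, to=B, msg='start')): A:[stop,resp] B:[start]

start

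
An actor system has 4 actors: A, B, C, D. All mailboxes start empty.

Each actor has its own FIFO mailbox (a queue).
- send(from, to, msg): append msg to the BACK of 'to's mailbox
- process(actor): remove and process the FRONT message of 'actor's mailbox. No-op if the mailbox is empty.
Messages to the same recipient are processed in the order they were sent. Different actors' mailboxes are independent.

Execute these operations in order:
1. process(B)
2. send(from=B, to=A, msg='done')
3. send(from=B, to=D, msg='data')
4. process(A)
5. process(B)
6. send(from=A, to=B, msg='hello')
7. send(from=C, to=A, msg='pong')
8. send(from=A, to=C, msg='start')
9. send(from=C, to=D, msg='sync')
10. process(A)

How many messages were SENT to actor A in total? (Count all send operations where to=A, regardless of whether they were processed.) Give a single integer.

Answer: 2

Derivation:
After 1 (process(B)): A:[] B:[] C:[] D:[]
After 2 (send(from=B, to=A, msg='done')): A:[done] B:[] C:[] D:[]
After 3 (send(from=B, to=D, msg='data')): A:[done] B:[] C:[] D:[data]
After 4 (process(A)): A:[] B:[] C:[] D:[data]
After 5 (process(B)): A:[] B:[] C:[] D:[data]
After 6 (send(from=A, to=B, msg='hello')): A:[] B:[hello] C:[] D:[data]
After 7 (send(from=C, to=A, msg='pong')): A:[pong] B:[hello] C:[] D:[data]
After 8 (send(from=A, to=C, msg='start')): A:[pong] B:[hello] C:[start] D:[data]
After 9 (send(from=C, to=D, msg='sync')): A:[pong] B:[hello] C:[start] D:[data,sync]
After 10 (process(A)): A:[] B:[hello] C:[start] D:[data,sync]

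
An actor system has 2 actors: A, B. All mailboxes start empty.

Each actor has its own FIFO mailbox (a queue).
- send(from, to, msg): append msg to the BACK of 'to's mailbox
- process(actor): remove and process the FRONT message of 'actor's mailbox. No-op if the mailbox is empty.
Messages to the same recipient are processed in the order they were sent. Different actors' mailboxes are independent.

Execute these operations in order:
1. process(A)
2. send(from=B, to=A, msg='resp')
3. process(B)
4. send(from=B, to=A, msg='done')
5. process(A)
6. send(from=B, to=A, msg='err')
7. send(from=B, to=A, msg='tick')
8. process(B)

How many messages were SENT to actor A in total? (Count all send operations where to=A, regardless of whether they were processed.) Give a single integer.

After 1 (process(A)): A:[] B:[]
After 2 (send(from=B, to=A, msg='resp')): A:[resp] B:[]
After 3 (process(B)): A:[resp] B:[]
After 4 (send(from=B, to=A, msg='done')): A:[resp,done] B:[]
After 5 (process(A)): A:[done] B:[]
After 6 (send(from=B, to=A, msg='err')): A:[done,err] B:[]
After 7 (send(from=B, to=A, msg='tick')): A:[done,err,tick] B:[]
After 8 (process(B)): A:[done,err,tick] B:[]

Answer: 4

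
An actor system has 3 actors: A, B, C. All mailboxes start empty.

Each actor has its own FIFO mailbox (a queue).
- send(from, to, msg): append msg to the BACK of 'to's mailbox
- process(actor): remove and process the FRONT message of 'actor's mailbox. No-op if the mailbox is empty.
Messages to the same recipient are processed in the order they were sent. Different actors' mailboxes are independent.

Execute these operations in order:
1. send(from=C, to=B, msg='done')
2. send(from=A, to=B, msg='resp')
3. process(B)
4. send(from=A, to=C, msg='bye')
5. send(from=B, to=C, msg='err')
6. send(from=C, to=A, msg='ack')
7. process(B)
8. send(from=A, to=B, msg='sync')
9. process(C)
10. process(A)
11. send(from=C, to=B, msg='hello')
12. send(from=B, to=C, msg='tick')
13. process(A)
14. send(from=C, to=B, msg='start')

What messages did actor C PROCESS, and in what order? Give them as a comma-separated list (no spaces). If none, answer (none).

After 1 (send(from=C, to=B, msg='done')): A:[] B:[done] C:[]
After 2 (send(from=A, to=B, msg='resp')): A:[] B:[done,resp] C:[]
After 3 (process(B)): A:[] B:[resp] C:[]
After 4 (send(from=A, to=C, msg='bye')): A:[] B:[resp] C:[bye]
After 5 (send(from=B, to=C, msg='err')): A:[] B:[resp] C:[bye,err]
After 6 (send(from=C, to=A, msg='ack')): A:[ack] B:[resp] C:[bye,err]
After 7 (process(B)): A:[ack] B:[] C:[bye,err]
After 8 (send(from=A, to=B, msg='sync')): A:[ack] B:[sync] C:[bye,err]
After 9 (process(C)): A:[ack] B:[sync] C:[err]
After 10 (process(A)): A:[] B:[sync] C:[err]
After 11 (send(from=C, to=B, msg='hello')): A:[] B:[sync,hello] C:[err]
After 12 (send(from=B, to=C, msg='tick')): A:[] B:[sync,hello] C:[err,tick]
After 13 (process(A)): A:[] B:[sync,hello] C:[err,tick]
After 14 (send(from=C, to=B, msg='start')): A:[] B:[sync,hello,start] C:[err,tick]

Answer: bye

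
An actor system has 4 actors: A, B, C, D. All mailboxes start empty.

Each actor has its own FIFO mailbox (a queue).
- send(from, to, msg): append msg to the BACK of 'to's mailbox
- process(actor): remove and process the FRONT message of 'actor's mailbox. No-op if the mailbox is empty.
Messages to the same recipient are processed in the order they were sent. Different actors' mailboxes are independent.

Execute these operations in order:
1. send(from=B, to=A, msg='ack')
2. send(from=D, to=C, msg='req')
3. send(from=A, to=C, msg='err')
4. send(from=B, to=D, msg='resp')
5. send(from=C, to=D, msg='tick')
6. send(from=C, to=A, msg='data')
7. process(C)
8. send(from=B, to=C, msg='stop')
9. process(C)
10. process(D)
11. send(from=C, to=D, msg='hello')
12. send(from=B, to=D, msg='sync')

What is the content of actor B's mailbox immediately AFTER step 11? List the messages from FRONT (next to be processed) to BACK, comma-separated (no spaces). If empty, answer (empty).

After 1 (send(from=B, to=A, msg='ack')): A:[ack] B:[] C:[] D:[]
After 2 (send(from=D, to=C, msg='req')): A:[ack] B:[] C:[req] D:[]
After 3 (send(from=A, to=C, msg='err')): A:[ack] B:[] C:[req,err] D:[]
After 4 (send(from=B, to=D, msg='resp')): A:[ack] B:[] C:[req,err] D:[resp]
After 5 (send(from=C, to=D, msg='tick')): A:[ack] B:[] C:[req,err] D:[resp,tick]
After 6 (send(from=C, to=A, msg='data')): A:[ack,data] B:[] C:[req,err] D:[resp,tick]
After 7 (process(C)): A:[ack,data] B:[] C:[err] D:[resp,tick]
After 8 (send(from=B, to=C, msg='stop')): A:[ack,data] B:[] C:[err,stop] D:[resp,tick]
After 9 (process(C)): A:[ack,data] B:[] C:[stop] D:[resp,tick]
After 10 (process(D)): A:[ack,data] B:[] C:[stop] D:[tick]
After 11 (send(from=C, to=D, msg='hello')): A:[ack,data] B:[] C:[stop] D:[tick,hello]

(empty)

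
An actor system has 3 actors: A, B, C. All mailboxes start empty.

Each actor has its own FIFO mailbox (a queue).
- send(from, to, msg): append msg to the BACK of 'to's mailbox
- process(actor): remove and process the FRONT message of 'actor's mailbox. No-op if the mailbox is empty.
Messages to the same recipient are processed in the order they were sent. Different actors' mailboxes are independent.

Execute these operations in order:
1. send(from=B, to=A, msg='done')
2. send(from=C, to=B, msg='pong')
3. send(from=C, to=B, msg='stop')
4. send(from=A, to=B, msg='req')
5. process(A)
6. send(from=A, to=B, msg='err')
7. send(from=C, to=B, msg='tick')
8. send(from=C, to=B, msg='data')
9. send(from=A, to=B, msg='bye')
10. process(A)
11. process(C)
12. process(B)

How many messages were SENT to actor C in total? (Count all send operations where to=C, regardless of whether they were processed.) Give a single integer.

Answer: 0

Derivation:
After 1 (send(from=B, to=A, msg='done')): A:[done] B:[] C:[]
After 2 (send(from=C, to=B, msg='pong')): A:[done] B:[pong] C:[]
After 3 (send(from=C, to=B, msg='stop')): A:[done] B:[pong,stop] C:[]
After 4 (send(from=A, to=B, msg='req')): A:[done] B:[pong,stop,req] C:[]
After 5 (process(A)): A:[] B:[pong,stop,req] C:[]
After 6 (send(from=A, to=B, msg='err')): A:[] B:[pong,stop,req,err] C:[]
After 7 (send(from=C, to=B, msg='tick')): A:[] B:[pong,stop,req,err,tick] C:[]
After 8 (send(from=C, to=B, msg='data')): A:[] B:[pong,stop,req,err,tick,data] C:[]
After 9 (send(from=A, to=B, msg='bye')): A:[] B:[pong,stop,req,err,tick,data,bye] C:[]
After 10 (process(A)): A:[] B:[pong,stop,req,err,tick,data,bye] C:[]
After 11 (process(C)): A:[] B:[pong,stop,req,err,tick,data,bye] C:[]
After 12 (process(B)): A:[] B:[stop,req,err,tick,data,bye] C:[]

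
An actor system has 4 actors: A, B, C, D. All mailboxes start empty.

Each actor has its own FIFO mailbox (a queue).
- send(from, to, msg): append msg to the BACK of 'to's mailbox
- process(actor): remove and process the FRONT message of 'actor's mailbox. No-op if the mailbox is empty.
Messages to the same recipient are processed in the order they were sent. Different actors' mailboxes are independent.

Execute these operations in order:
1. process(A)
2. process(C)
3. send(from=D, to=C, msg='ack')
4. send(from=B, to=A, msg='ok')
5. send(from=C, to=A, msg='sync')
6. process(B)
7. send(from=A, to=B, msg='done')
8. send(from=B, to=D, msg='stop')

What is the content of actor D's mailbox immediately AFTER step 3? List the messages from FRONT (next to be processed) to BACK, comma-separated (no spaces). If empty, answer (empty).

After 1 (process(A)): A:[] B:[] C:[] D:[]
After 2 (process(C)): A:[] B:[] C:[] D:[]
After 3 (send(from=D, to=C, msg='ack')): A:[] B:[] C:[ack] D:[]

(empty)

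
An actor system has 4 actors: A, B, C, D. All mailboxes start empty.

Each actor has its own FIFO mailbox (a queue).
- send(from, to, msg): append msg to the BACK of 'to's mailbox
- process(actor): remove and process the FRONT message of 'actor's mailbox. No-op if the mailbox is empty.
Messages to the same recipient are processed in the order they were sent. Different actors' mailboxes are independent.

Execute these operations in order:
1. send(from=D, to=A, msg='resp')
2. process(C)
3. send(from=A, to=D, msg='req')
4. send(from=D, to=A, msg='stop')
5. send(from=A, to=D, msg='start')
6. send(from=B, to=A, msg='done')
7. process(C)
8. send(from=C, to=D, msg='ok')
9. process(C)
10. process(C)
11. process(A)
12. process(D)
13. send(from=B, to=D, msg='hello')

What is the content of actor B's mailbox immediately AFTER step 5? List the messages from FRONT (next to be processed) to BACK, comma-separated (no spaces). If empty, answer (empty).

After 1 (send(from=D, to=A, msg='resp')): A:[resp] B:[] C:[] D:[]
After 2 (process(C)): A:[resp] B:[] C:[] D:[]
After 3 (send(from=A, to=D, msg='req')): A:[resp] B:[] C:[] D:[req]
After 4 (send(from=D, to=A, msg='stop')): A:[resp,stop] B:[] C:[] D:[req]
After 5 (send(from=A, to=D, msg='start')): A:[resp,stop] B:[] C:[] D:[req,start]

(empty)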